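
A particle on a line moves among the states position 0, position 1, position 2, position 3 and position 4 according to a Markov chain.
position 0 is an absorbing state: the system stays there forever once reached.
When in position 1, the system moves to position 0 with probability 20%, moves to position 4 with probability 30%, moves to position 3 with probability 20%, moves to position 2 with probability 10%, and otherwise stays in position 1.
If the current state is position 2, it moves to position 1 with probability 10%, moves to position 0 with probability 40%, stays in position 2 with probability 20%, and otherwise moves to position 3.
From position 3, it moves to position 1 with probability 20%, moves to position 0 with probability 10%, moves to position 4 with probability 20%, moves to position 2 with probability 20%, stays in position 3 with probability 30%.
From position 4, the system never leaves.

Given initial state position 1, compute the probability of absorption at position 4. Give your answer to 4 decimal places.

0.5356

Let h(s) be the probability of absorption at position 4 starting from transient state s. Then h(position 4) = 1 and h(position 0) = 0. By first-step analysis:
h(position 1) = 0.2·0 + 0.2·h(position 1) + 0.1·h(position 2) + 0.2·h(position 3) + 0.3·1
h(position 2) = 0.4·0 + 0.1·h(position 1) + 0.2·h(position 2) + 0.3·h(position 3)
h(position 3) = 0.1·0 + 0.2·h(position 1) + 0.2·h(position 2) + 0.3·h(position 3) + 0.2·1
Solving: h(position 1) = 0.5356, h(position 2) = 0.2593, h(position 3) = 0.5128.
Starting from position 1, the probability is 0.5356.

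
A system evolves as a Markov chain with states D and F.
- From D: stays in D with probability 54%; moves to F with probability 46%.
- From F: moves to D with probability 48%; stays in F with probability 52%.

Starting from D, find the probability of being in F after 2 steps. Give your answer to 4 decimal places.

Sum over the intermediate state after 1 step:
P = P(D→D)·P(D→F) + P(D→F)·P(F→F)
  = 0.54×0.46 + 0.46×0.52
  = 0.2484 + 0.2392 = 0.4876

0.4876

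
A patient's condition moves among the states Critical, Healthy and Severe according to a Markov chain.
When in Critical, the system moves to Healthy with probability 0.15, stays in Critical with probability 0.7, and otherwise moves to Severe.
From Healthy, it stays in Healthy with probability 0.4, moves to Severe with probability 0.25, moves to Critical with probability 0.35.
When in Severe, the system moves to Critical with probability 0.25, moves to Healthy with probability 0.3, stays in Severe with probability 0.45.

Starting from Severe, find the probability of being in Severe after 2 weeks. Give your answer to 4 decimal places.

Sum over the intermediate state after 1 week:
P = P(Severe→Critical)·P(Critical→Severe) + P(Severe→Healthy)·P(Healthy→Severe) + P(Severe→Severe)·P(Severe→Severe)
  = 0.25×0.15 + 0.3×0.25 + 0.45×0.45
  = 0.0375 + 0.0750 + 0.2025 = 0.3150

0.3150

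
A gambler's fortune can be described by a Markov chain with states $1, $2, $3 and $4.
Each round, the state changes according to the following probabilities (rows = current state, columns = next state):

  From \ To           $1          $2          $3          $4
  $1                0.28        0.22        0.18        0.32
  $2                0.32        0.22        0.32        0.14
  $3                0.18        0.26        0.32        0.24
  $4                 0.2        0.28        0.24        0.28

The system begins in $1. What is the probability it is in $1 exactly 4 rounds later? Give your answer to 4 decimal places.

0.2437

Propagate the distribution vector 4 rounds from $1.
After 0 rounds: (1.0000, 0.0000, 0.0000, 0.0000)
After 1 round: (0.2800, 0.2200, 0.1800, 0.3200)
After 2 rounds: (0.2452, 0.2464, 0.2552, 0.2532)
After 3 rounds: (0.2441, 0.2454, 0.2654, 0.2451)
After 4 rounds: (0.2437, 0.2453, 0.2662, 0.2448)
P(in $1 after 4 rounds) = 0.2437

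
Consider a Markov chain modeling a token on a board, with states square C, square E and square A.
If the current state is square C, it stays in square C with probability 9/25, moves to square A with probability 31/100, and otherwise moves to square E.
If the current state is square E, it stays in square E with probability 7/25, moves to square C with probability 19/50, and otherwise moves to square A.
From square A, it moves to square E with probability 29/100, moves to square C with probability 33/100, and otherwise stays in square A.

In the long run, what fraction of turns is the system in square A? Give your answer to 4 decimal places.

Let the stationary distribution be π with π = πP and π_1 + π_2 + π_3 = 1.
π_1 = 0.36·π_1 + 0.38·π_2 + 0.33·π_3
π_2 = 0.33·π_1 + 0.28·π_2 + 0.29·π_3
Solving with the normalization constraint gives π = (0.3557, 0.3012, 0.3431).
So the stationary probability of square A is 0.3431.

0.3431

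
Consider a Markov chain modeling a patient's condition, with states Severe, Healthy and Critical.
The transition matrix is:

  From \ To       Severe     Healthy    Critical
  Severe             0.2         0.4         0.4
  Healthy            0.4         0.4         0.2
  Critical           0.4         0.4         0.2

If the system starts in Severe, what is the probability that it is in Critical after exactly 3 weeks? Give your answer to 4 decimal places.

Propagate the distribution vector 3 weeks from Severe.
After 0 weeks: (1.0000, 0.0000, 0.0000)
After 1 week: (0.2000, 0.4000, 0.4000)
After 2 weeks: (0.3600, 0.4000, 0.2400)
After 3 weeks: (0.3280, 0.4000, 0.2720)
P(in Critical after 3 weeks) = 0.2720

0.2720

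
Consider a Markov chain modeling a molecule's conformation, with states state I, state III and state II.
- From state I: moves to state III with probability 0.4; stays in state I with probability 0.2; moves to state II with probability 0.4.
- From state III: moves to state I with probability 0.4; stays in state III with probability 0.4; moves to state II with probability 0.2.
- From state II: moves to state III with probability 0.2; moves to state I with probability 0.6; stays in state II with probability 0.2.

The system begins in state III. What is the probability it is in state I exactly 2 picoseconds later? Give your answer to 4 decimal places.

0.3600

Sum over the intermediate state after 1 picosecond:
P = P(state III→state I)·P(state I→state I) + P(state III→state III)·P(state III→state I) + P(state III→state II)·P(state II→state I)
  = 0.4×0.2 + 0.4×0.4 + 0.2×0.6
  = 0.0800 + 0.1600 + 0.1200 = 0.3600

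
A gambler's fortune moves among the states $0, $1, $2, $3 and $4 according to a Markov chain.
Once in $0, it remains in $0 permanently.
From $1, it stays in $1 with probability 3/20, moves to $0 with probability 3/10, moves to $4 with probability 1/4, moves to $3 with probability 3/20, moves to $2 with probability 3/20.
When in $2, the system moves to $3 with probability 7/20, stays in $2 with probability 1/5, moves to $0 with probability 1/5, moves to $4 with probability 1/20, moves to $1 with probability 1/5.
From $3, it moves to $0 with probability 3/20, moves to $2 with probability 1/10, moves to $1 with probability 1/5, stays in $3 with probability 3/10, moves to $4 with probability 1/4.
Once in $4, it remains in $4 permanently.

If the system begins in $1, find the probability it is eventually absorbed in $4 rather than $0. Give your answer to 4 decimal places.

Let h(s) be the probability of absorption at $4 starting from transient state s. Then h($4) = 1 and h($0) = 0. By first-step analysis:
h($1) = 0.3·0 + 0.15·h($1) + 0.15·h($2) + 0.15·h($3) + 0.25·1
h($2) = 0.2·0 + 0.2·h($1) + 0.2·h($2) + 0.35·h($3) + 0.05·1
h($3) = 0.15·0 + 0.2·h($1) + 0.1·h($2) + 0.3·h($3) + 0.25·1
Solving: h($1) = 0.4652, h($2) = 0.4194, h($3) = 0.5500.
Starting from $1, the probability is 0.4652.

0.4652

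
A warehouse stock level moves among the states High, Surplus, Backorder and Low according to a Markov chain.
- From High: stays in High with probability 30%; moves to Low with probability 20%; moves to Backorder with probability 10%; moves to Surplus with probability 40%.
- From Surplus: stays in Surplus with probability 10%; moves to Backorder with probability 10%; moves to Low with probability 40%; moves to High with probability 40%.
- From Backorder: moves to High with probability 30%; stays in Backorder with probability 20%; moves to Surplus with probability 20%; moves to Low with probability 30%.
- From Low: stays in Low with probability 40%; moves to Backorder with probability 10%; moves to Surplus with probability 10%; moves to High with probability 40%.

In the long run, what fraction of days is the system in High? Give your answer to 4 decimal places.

Let the stationary distribution be π with π = πP and π_1 + π_2 + π_3 + π_4 = 1.
π_1 = 0.3·π_1 + 0.4·π_2 + 0.3·π_3 + 0.4·π_4
π_2 = 0.4·π_1 + 0.1·π_2 + 0.2·π_3 + 0.1·π_4
π_3 = 0.1·π_1 + 0.1·π_2 + 0.2·π_3 + 0.1·π_4
Solving with the normalization constraint gives π = (0.3535, 0.2172, 0.1111, 0.3182).
So the stationary probability of High is 0.3535.

0.3535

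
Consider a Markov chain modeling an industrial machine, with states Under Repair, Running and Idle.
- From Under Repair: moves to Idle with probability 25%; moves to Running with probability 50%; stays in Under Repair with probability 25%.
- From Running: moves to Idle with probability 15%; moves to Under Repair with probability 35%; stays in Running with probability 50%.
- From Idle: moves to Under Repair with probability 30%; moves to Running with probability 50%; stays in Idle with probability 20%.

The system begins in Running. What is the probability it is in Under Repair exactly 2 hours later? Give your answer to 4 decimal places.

0.3075

Sum over the intermediate state after 1 hour:
P = P(Running→Under Repair)·P(Under Repair→Under Repair) + P(Running→Running)·P(Running→Under Repair) + P(Running→Idle)·P(Idle→Under Repair)
  = 0.35×0.25 + 0.5×0.35 + 0.15×0.3
  = 0.0875 + 0.1750 + 0.0450 = 0.3075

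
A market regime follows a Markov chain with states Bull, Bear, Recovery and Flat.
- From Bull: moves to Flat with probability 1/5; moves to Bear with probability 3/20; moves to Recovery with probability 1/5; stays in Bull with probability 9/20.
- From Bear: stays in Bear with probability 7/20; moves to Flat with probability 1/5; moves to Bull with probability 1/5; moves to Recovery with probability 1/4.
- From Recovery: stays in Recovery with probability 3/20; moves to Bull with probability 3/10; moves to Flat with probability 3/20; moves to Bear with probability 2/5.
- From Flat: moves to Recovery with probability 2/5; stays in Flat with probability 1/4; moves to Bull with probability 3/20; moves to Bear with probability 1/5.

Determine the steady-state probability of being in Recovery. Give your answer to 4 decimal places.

Let the stationary distribution be π with π = πP and π_1 + π_2 + π_3 + π_4 = 1.
π_1 = 0.45·π_1 + 0.2·π_2 + 0.3·π_3 + 0.15·π_4
π_2 = 0.15·π_1 + 0.35·π_2 + 0.4·π_3 + 0.2·π_4
π_3 = 0.2·π_1 + 0.25·π_2 + 0.15·π_3 + 0.4·π_4
Solving with the normalization constraint gives π = (0.2856, 0.2753, 0.2413, 0.1978).
So the stationary probability of Recovery is 0.2413.

0.2413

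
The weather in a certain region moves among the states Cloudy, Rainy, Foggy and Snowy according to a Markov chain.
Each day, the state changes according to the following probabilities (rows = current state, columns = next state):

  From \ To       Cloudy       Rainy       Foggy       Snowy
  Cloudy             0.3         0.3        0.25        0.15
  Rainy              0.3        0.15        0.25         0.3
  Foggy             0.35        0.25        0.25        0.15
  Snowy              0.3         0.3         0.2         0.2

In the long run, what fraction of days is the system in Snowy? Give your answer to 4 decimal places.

Let the stationary distribution be π with π = πP and π_1 + π_2 + π_3 + π_4 = 1.
π_1 = 0.3·π_1 + 0.3·π_2 + 0.35·π_3 + 0.3·π_4
π_2 = 0.3·π_1 + 0.15·π_2 + 0.25·π_3 + 0.3·π_4
π_3 = 0.25·π_1 + 0.25·π_2 + 0.25·π_3 + 0.2·π_4
Solving with the normalization constraint gives π = (0.3120, 0.2504, 0.2401, 0.1974).
So the stationary probability of Snowy is 0.1974.

0.1974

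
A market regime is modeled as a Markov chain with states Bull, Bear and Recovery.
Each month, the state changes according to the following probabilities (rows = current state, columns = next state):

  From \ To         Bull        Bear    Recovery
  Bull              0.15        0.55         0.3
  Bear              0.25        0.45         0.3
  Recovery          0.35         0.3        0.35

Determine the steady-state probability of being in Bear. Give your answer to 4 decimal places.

Let the stationary distribution be π with π = πP and π_1 + π_2 + π_3 = 1.
π_1 = 0.15·π_1 + 0.25·π_2 + 0.35·π_3
π_2 = 0.55·π_1 + 0.45·π_2 + 0.3·π_3
Solving with the normalization constraint gives π = (0.2560, 0.4282, 0.3158).
So the stationary probability of Bear is 0.4282.

0.4282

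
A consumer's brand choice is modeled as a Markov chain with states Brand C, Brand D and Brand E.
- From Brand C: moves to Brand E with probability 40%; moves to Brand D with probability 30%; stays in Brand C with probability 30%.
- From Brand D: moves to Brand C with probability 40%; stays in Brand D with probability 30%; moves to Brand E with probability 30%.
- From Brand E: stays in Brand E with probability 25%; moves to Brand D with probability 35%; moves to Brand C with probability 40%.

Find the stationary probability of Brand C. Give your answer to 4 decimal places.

Let the stationary distribution be π with π = πP and π_1 + π_2 + π_3 = 1.
π_1 = 0.3·π_1 + 0.4·π_2 + 0.4·π_3
π_2 = 0.3·π_1 + 0.3·π_2 + 0.35·π_3
Solving with the normalization constraint gives π = (0.3636, 0.3160, 0.3203).
So the stationary probability of Brand C is 0.3636.

0.3636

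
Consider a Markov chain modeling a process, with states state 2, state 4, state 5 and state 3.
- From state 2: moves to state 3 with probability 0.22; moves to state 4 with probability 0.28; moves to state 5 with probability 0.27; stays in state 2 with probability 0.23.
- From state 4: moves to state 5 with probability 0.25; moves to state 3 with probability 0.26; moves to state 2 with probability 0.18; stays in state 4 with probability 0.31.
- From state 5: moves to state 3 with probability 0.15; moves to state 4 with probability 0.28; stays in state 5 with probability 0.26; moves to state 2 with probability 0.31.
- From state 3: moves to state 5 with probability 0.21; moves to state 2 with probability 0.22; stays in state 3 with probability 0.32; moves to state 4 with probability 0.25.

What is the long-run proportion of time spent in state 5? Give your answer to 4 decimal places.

0.2476

Let the stationary distribution be π with π = πP and π_1 + π_2 + π_3 + π_4 = 1.
π_1 = 0.23·π_1 + 0.18·π_2 + 0.31·π_3 + 0.22·π_4
π_2 = 0.28·π_1 + 0.31·π_2 + 0.28·π_3 + 0.25·π_4
π_3 = 0.27·π_1 + 0.25·π_2 + 0.26·π_3 + 0.21·π_4
Solving with the normalization constraint gives π = (0.2334, 0.2813, 0.2476, 0.2377).
So the stationary probability of state 5 is 0.2476.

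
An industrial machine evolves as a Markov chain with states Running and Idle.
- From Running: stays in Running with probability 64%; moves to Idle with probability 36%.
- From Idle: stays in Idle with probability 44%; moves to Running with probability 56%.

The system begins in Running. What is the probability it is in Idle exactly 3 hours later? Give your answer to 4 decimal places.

Propagate the distribution vector 3 hours from Running.
After 0 hours: (1.0000, 0.0000)
After 1 hour: (0.6400, 0.3600)
After 2 hours: (0.6112, 0.3888)
After 3 hours: (0.6089, 0.3911)
P(in Idle after 3 hours) = 0.3911

0.3911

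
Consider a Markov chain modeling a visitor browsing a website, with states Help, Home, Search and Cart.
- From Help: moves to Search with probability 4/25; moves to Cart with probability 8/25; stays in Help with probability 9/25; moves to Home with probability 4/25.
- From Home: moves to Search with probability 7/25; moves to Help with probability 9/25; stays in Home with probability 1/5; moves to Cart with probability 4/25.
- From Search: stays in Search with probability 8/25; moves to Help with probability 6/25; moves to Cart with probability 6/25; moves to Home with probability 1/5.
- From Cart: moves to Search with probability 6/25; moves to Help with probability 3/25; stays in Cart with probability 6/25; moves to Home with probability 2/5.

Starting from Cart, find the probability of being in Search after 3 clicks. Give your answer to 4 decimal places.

0.2491

Propagate the distribution vector 3 clicks from Cart.
After 0 clicks: (0.0000, 0.0000, 0.0000, 1.0000)
After 1 click: (0.1200, 0.4000, 0.2400, 0.2400)
After 2 clicks: (0.2736, 0.2432, 0.2656, 0.2176)
After 3 clicks: (0.2759, 0.2326, 0.2491, 0.2424)
P(in Search after 3 clicks) = 0.2491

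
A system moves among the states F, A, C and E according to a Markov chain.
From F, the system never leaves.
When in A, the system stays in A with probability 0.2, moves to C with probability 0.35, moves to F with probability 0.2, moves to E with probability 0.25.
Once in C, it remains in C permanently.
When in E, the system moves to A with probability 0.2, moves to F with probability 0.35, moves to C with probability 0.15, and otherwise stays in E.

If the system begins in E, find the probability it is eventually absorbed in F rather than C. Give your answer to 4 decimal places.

0.6275

Let h(s) be the probability of absorption at F starting from transient state s. Then h(F) = 1 and h(C) = 0. By first-step analysis:
h(A) = 0.2·1 + 0.2·h(A) + 0.35·0 + 0.25·h(E)
h(E) = 0.35·1 + 0.2·h(A) + 0.15·0 + 0.3·h(E)
Solving: h(A) = 0.4461, h(E) = 0.6275.
Starting from E, the probability is 0.6275.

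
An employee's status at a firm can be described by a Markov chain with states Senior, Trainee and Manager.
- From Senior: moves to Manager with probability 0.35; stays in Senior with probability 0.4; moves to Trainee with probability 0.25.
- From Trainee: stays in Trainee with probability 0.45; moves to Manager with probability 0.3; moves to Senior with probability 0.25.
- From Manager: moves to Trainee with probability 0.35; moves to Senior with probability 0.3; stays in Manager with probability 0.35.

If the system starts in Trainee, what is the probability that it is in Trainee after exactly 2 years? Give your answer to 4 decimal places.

Sum over the intermediate state after 1 year:
P = P(Trainee→Senior)·P(Senior→Trainee) + P(Trainee→Trainee)·P(Trainee→Trainee) + P(Trainee→Manager)·P(Manager→Trainee)
  = 0.25×0.25 + 0.45×0.45 + 0.3×0.35
  = 0.0625 + 0.2025 + 0.1050 = 0.3700

0.3700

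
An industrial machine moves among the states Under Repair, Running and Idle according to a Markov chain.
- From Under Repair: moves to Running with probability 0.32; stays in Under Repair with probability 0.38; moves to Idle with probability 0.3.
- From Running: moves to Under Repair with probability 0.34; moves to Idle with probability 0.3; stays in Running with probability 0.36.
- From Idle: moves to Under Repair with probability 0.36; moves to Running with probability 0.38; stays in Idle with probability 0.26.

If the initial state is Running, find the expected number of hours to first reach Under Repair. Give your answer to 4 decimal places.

2.8921

Let t(s) be the expected number of hours to first reach Under Repair from state s, with t(Under Repair) = 0. Conditioning on the first hour:
t(Running) = 1 + 0.36·t(Running) + 0.3·t(Idle)
t(Idle) = 1 + 0.38·t(Running) + 0.26·t(Idle)
Solving: t(Running) = 2.8921, t(Idle) = 2.8365.
Expected hours from Running to Under Repair: 2.8921.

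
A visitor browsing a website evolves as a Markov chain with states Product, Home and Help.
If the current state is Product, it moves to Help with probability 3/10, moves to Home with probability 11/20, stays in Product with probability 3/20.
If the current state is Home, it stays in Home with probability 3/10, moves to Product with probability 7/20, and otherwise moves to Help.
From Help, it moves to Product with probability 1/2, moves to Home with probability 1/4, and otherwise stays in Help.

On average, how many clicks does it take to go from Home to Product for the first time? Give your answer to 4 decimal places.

2.5143

Let t(s) be the expected number of clicks to first reach Product from state s, with t(Product) = 0. Conditioning on the first click:
t(Home) = 1 + 0.3·t(Home) + 0.35·t(Help)
t(Help) = 1 + 0.25·t(Home) + 0.25·t(Help)
Solving: t(Home) = 2.5143, t(Help) = 2.1714.
Expected clicks from Home to Product: 2.5143.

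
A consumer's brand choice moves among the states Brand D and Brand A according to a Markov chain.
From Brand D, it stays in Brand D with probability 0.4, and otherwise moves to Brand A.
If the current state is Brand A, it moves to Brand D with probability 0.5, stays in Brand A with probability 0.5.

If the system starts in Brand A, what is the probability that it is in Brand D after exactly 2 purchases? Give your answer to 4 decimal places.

0.4500

Sum over the intermediate state after 1 purchase:
P = P(Brand A→Brand D)·P(Brand D→Brand D) + P(Brand A→Brand A)·P(Brand A→Brand D)
  = 0.5×0.4 + 0.5×0.5
  = 0.2000 + 0.2500 = 0.4500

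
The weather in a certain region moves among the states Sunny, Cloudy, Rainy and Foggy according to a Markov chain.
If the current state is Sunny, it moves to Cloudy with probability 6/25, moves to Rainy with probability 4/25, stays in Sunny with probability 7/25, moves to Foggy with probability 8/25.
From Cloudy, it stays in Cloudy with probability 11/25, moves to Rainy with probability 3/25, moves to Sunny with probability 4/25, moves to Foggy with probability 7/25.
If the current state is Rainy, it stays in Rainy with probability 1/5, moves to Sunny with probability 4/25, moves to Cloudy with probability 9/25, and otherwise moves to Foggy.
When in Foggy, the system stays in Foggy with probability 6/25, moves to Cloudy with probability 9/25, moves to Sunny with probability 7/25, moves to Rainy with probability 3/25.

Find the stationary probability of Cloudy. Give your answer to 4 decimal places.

0.3626

Let the stationary distribution be π with π = πP and π_1 + π_2 + π_3 + π_4 = 1.
π_1 = 0.28·π_1 + 0.16·π_2 + 0.16·π_3 + 0.28·π_4
π_2 = 0.24·π_1 + 0.44·π_2 + 0.36·π_3 + 0.36·π_4
π_3 = 0.16·π_1 + 0.12·π_2 + 0.2·π_3 + 0.12·π_4
Solving with the normalization constraint gives π = (0.2197, 0.3626, 0.1400, 0.2777).
So the stationary probability of Cloudy is 0.3626.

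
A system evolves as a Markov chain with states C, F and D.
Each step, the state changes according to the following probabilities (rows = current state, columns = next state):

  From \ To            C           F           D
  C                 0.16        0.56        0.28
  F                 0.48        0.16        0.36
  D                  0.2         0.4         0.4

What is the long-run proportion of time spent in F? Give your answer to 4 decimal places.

0.3599

Let the stationary distribution be π with π = πP and π_1 + π_2 + π_3 = 1.
π_1 = 0.16·π_1 + 0.48·π_2 + 0.2·π_3
π_2 = 0.56·π_1 + 0.16·π_2 + 0.4·π_3
Solving with the normalization constraint gives π = (0.2892, 0.3599, 0.3509).
So the stationary probability of F is 0.3599.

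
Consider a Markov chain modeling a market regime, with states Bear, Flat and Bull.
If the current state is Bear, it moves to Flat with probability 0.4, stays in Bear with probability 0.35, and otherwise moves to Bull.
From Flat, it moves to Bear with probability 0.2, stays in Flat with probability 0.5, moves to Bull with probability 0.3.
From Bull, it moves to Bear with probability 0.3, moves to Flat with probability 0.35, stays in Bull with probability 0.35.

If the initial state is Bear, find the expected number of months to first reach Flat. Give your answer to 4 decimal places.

2.5899

Let t(s) be the expected number of months to first reach Flat from state s, with t(Flat) = 0. Conditioning on the first month:
t(Bear) = 1 + 0.35·t(Bear) + 0.25·t(Bull)
t(Bull) = 1 + 0.3·t(Bear) + 0.35·t(Bull)
Solving: t(Bear) = 2.5899, t(Bull) = 2.7338.
Expected months from Bear to Flat: 2.5899.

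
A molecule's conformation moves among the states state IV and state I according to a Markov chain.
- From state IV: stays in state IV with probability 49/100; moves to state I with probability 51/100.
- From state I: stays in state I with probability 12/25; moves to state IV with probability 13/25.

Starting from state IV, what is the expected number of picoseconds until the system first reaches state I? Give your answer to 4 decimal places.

1.9608

Let t(s) be the expected number of picoseconds to first reach state I from state s, with t(state I) = 0. Conditioning on the first picosecond:
t(state IV) = 1 + 0.49·t(state IV)
Solving: t(state IV) = 1.9608.
Expected picoseconds from state IV to state I: 1.9608.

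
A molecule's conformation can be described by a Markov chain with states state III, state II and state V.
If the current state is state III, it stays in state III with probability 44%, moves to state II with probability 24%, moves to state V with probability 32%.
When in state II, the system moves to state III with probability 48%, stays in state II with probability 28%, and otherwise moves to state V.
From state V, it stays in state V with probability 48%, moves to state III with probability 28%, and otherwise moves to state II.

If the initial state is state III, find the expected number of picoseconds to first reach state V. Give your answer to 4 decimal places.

3.3333

Let t(s) be the expected number of picoseconds to first reach state V from state s, with t(state V) = 0. Conditioning on the first picosecond:
t(state III) = 1 + 0.44·t(state III) + 0.24·t(state II)
t(state II) = 1 + 0.48·t(state III) + 0.28·t(state II)
Solving: t(state III) = 3.3333, t(state II) = 3.6111.
Expected picoseconds from state III to state V: 3.3333.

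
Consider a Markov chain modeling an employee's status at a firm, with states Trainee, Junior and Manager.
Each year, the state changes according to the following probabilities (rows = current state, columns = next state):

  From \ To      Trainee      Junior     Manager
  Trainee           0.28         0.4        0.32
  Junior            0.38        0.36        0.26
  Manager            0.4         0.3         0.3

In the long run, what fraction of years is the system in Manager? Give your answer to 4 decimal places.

0.2928

Let the stationary distribution be π with π = πP and π_1 + π_2 + π_3 = 1.
π_1 = 0.28·π_1 + 0.38·π_2 + 0.4·π_3
π_2 = 0.4·π_1 + 0.36·π_2 + 0.3·π_3
Solving with the normalization constraint gives π = (0.3508, 0.3565, 0.2928).
So the stationary probability of Manager is 0.2928.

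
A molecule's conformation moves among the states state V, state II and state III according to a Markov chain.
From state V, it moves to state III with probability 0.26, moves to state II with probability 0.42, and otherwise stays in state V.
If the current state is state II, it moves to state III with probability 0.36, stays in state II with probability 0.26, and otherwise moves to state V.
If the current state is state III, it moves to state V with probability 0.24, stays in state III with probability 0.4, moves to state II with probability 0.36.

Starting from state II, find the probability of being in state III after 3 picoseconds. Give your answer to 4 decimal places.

Propagate the distribution vector 3 picoseconds from state II.
After 0 picoseconds: (0.0000, 1.0000, 0.0000)
After 1 picosecond: (0.3800, 0.2600, 0.3600)
After 2 picoseconds: (0.3068, 0.3568, 0.3364)
After 3 picoseconds: (0.3145, 0.3427, 0.3428)
P(in state III after 3 picoseconds) = 0.3428

0.3428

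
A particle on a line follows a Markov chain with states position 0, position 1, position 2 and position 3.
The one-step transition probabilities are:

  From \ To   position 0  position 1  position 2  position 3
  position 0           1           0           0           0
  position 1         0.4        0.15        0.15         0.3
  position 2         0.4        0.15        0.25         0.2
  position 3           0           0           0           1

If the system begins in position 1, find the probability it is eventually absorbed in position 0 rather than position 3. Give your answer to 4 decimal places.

Let h(s) be the probability of absorption at position 0 starting from transient state s. Then h(position 0) = 1 and h(position 3) = 0. By first-step analysis:
h(position 1) = 0.4·1 + 0.15·h(position 1) + 0.15·h(position 2) + 0.3·0
h(position 2) = 0.4·1 + 0.15·h(position 1) + 0.25·h(position 2) + 0.2·0
Solving: h(position 1) = 0.5854, h(position 2) = 0.6504.
Starting from position 1, the probability is 0.5854.

0.5854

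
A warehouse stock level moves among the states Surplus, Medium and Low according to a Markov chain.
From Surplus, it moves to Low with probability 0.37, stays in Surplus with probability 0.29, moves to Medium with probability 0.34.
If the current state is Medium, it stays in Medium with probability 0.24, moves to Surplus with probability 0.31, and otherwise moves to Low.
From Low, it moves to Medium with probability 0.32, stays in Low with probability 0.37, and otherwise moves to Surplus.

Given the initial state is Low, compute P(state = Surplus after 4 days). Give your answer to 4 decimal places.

Propagate the distribution vector 4 days from Low.
After 0 days: (0.0000, 0.0000, 1.0000)
After 1 day: (0.3100, 0.3200, 0.3700)
After 2 days: (0.3038, 0.3006, 0.3956)
After 3 days: (0.3039, 0.3020, 0.3940)
After 4 days: (0.3039, 0.3019, 0.3942)
P(in Surplus after 4 days) = 0.3039

0.3039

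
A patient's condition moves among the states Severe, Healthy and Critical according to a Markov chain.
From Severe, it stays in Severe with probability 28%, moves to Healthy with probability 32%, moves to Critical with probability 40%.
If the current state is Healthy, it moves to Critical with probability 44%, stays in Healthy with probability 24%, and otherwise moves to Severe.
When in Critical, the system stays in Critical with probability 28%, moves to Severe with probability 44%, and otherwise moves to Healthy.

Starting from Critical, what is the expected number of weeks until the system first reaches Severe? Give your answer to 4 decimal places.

2.4528

Let t(s) be the expected number of weeks to first reach Severe from state s, with t(Severe) = 0. Conditioning on the first week:
t(Healthy) = 1 + 0.24·t(Healthy) + 0.44·t(Critical)
t(Critical) = 1 + 0.28·t(Healthy) + 0.28·t(Critical)
Solving: t(Healthy) = 2.7358, t(Critical) = 2.4528.
Expected weeks from Critical to Severe: 2.4528.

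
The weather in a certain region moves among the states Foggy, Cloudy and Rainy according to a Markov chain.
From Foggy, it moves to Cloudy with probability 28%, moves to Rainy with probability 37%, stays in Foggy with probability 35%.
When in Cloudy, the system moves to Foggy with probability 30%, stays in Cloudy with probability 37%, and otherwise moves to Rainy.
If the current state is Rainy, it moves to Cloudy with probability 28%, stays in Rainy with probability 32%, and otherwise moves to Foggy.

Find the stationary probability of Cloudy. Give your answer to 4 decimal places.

0.3077

Let the stationary distribution be π with π = πP and π_1 + π_2 + π_3 = 1.
π_1 = 0.35·π_1 + 0.3·π_2 + 0.4·π_3
π_2 = 0.28·π_1 + 0.37·π_2 + 0.28·π_3
Solving with the normalization constraint gives π = (0.3516, 0.3077, 0.3407).
So the stationary probability of Cloudy is 0.3077.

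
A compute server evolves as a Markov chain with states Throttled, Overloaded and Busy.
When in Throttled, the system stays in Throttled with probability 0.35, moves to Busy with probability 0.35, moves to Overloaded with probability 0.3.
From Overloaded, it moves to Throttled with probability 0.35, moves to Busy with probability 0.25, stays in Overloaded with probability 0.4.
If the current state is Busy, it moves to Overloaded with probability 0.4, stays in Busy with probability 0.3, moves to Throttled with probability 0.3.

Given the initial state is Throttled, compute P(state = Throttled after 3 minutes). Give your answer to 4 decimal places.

Propagate the distribution vector 3 minutes from Throttled.
After 0 minutes: (1.0000, 0.0000, 0.0000)
After 1 minute: (0.3500, 0.3000, 0.3500)
After 2 minutes: (0.3325, 0.3650, 0.3025)
After 3 minutes: (0.3349, 0.3668, 0.2984)
P(in Throttled after 3 minutes) = 0.3349

0.3349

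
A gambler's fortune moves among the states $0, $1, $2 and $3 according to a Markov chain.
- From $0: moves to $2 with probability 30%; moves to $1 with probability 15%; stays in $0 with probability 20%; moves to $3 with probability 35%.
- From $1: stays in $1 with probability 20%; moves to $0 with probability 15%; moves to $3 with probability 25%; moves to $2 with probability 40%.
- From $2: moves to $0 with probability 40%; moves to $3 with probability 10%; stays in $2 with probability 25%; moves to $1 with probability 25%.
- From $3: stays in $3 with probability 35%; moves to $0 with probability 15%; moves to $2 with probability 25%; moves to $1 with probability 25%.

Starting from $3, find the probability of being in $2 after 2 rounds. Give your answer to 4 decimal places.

0.2950

Propagate the distribution vector 2 rounds from $3.
After 0 rounds: (0.0000, 0.0000, 0.0000, 1.0000)
After 1 round: (0.1500, 0.2500, 0.2500, 0.3500)
After 2 rounds: (0.2200, 0.2225, 0.2950, 0.2625)
P(in $2 after 2 rounds) = 0.2950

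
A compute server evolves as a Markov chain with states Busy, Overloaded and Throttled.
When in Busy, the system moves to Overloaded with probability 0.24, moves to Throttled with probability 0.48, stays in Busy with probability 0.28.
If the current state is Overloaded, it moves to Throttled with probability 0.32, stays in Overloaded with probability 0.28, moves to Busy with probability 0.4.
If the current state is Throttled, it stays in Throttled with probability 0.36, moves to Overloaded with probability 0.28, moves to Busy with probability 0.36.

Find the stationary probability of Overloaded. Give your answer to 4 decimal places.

Let the stationary distribution be π with π = πP and π_1 + π_2 + π_3 = 1.
π_1 = 0.28·π_1 + 0.4·π_2 + 0.36·π_3
π_2 = 0.24·π_1 + 0.28·π_2 + 0.28·π_3
Solving with the normalization constraint gives π = (0.3432, 0.2663, 0.3905).
So the stationary probability of Overloaded is 0.2663.

0.2663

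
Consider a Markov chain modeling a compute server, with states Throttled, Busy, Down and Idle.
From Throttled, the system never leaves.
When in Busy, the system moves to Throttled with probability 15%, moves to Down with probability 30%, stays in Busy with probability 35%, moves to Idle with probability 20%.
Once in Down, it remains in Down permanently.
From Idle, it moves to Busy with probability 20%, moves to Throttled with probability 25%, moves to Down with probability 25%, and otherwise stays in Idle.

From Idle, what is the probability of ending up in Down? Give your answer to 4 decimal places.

0.5361

Let h(s) be the probability of absorption at Down starting from transient state s. Then h(Down) = 1 and h(Throttled) = 0. By first-step analysis:
h(Busy) = 0.15·0 + 0.35·h(Busy) + 0.3·1 + 0.2·h(Idle)
h(Idle) = 0.25·0 + 0.2·h(Busy) + 0.25·1 + 0.3·h(Idle)
Solving: h(Busy) = 0.6265, h(Idle) = 0.5361.
Starting from Idle, the probability is 0.5361.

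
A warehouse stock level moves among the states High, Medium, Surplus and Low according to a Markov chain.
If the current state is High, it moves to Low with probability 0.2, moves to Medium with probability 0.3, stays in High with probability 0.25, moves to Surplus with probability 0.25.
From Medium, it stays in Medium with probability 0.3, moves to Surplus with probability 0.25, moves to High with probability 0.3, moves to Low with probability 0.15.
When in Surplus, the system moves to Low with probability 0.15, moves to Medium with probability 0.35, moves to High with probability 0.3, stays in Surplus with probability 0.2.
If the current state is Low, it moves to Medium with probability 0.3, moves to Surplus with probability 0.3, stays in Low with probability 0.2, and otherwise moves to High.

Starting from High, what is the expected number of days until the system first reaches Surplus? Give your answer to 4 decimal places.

Let t(s) be the expected number of days to first reach Surplus from state s, with t(Surplus) = 0. Conditioning on the first day:
t(High) = 1 + 0.25·t(High) + 0.3·t(Medium) + 0.2·t(Low)
t(Medium) = 1 + 0.3·t(High) + 0.3·t(Medium) + 0.15·t(Low)
t(Low) = 1 + 0.2·t(High) + 0.3·t(Medium) + 0.2·t(Low)
Solving: t(High) = 3.8573, t(Medium) = 3.8669, t(Low) = 3.6644.
Expected days from High to Surplus: 3.8573.

3.8573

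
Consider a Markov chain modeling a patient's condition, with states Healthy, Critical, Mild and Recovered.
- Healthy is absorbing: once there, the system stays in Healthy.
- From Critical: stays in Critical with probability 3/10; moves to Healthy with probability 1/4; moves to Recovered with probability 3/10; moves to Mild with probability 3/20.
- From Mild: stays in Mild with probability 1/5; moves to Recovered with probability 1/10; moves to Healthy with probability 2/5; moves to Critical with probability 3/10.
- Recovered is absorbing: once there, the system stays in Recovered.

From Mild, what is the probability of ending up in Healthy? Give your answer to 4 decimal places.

0.6893

Let h(s) be the probability of absorption at Healthy starting from transient state s. Then h(Healthy) = 1 and h(Recovered) = 0. By first-step analysis:
h(Critical) = 0.25·1 + 0.3·h(Critical) + 0.15·h(Mild) + 0.3·0
h(Mild) = 0.4·1 + 0.3·h(Critical) + 0.2·h(Mild) + 0.1·0
Solving: h(Critical) = 0.5049, h(Mild) = 0.6893.
Starting from Mild, the probability is 0.6893.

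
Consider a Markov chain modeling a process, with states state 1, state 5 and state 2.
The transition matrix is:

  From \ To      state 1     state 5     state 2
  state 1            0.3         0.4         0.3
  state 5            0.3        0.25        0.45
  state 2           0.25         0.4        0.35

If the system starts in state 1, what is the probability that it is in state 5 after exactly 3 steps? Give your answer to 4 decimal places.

0.3490

Propagate the distribution vector 3 steps from state 1.
After 0 steps: (1.0000, 0.0000, 0.0000)
After 1 step: (0.3000, 0.4000, 0.3000)
After 2 steps: (0.2850, 0.3400, 0.3750)
After 3 steps: (0.2813, 0.3490, 0.3698)
P(in state 5 after 3 steps) = 0.3490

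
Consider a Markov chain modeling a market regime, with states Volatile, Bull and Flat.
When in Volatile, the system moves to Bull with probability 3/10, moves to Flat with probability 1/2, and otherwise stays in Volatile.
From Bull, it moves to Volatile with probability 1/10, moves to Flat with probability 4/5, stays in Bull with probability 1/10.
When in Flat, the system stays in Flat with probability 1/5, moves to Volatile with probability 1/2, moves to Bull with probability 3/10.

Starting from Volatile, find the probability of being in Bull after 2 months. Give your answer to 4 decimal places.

Sum over the intermediate state after 1 month:
P = P(Volatile→Volatile)·P(Volatile→Bull) + P(Volatile→Bull)·P(Bull→Bull) + P(Volatile→Flat)·P(Flat→Bull)
  = 0.2×0.3 + 0.3×0.1 + 0.5×0.3
  = 0.0600 + 0.0300 + 0.1500 = 0.2400

0.2400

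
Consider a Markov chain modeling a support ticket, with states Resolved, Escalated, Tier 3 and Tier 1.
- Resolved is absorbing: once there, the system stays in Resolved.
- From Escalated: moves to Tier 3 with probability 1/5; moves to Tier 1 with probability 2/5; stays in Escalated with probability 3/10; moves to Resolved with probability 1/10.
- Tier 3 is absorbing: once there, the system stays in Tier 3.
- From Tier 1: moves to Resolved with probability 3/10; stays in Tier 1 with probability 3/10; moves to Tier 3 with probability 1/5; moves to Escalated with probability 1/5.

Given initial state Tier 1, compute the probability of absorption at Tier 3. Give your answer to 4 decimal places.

Let h(s) be the probability of absorption at Tier 3 starting from transient state s. Then h(Tier 3) = 1 and h(Resolved) = 0. By first-step analysis:
h(Escalated) = 0.1·0 + 0.3·h(Escalated) + 0.2·1 + 0.4·h(Tier 1)
h(Tier 1) = 0.3·0 + 0.2·h(Escalated) + 0.2·1 + 0.3·h(Tier 1)
Solving: h(Escalated) = 0.5366, h(Tier 1) = 0.4390.
Starting from Tier 1, the probability is 0.4390.

0.4390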